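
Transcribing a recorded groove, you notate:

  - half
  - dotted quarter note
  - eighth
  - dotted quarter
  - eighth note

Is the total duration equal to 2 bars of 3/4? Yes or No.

One bar of 3/4 = 6 eighth notes, so 2 bars = 12.
Convert each value to eighth notes: half = 4; dotted quarter note = 3; eighth = 1; dotted quarter = 3; eighth note = 1.
Altogether 4 + 3 + 1 + 3 + 1 = 12.
12 equals 12, so the answer is Yes.

Yes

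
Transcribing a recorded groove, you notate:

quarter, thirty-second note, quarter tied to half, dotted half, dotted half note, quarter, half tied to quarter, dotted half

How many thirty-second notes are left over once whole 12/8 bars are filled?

41

One bar of 12/8 = 48 thirty-second notes.
Each duration in thirty-second notes: quarter = 8; thirty-second note = 1; quarter tied to half (quarter + half) = 24; dotted half = 24; dotted half note = 24; quarter = 8; half tied to quarter (half + quarter) = 24; dotted half = 24.
Sum: 8 + 1 + 24 + 24 + 24 + 8 + 24 + 24 = 137.
137 ÷ 48 = 2 complete bars with 41 thirty-second notes remaining.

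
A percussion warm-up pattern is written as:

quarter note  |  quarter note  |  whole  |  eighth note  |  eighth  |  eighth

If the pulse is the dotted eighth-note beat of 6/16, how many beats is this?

10

One dotted eighth-note beat = 3 sixteenth notes.
Working in sixteenth notes: quarter note = 4; quarter note = 4; whole = 16; eighth note = 2; eighth = 2; eighth = 2.
Altogether 4 + 4 + 16 + 2 + 2 + 2 = 30.
30 ÷ 3 = 10 beats.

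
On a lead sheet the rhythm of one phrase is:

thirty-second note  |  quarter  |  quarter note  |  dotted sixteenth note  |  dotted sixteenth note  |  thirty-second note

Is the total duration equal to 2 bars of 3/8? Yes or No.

Yes

One bar of 3/8 = 12 thirty-second notes, so 2 bars = 24.
In thirty-second notes: thirty-second note = 1; quarter = 8; quarter note = 8; dotted sixteenth note = 3; dotted sixteenth note = 3; thirty-second note = 1.
Altogether 1 + 8 + 8 + 3 + 3 + 1 = 24.
24 equals 24, so the answer is Yes.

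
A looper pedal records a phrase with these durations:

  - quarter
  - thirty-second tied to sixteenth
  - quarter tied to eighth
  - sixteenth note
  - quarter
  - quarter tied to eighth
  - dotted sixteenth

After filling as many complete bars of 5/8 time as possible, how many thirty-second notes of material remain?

8

One bar of 5/8 = 20 thirty-second notes.
Express everything in thirty-second notes: quarter = 8; thirty-second tied to sixteenth (thirty-second + sixteenth) = 3; quarter tied to eighth (quarter + eighth) = 12; sixteenth note = 2; quarter = 8; quarter tied to eighth (quarter + eighth) = 12; dotted sixteenth = 3.
Total: 8 + 3 + 12 + 2 + 8 + 12 + 3 = 48.
48 ÷ 20 = 2 complete bars with 8 thirty-second notes remaining.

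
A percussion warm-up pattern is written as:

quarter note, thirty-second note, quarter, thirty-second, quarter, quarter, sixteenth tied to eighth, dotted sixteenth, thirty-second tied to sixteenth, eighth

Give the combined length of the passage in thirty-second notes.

50

Express everything in thirty-second notes: quarter note = 8; thirty-second note = 1; quarter = 8; thirty-second = 1; quarter = 8; quarter = 8; sixteenth tied to eighth (sixteenth + eighth) = 6; dotted sixteenth = 3; thirty-second tied to sixteenth (thirty-second + sixteenth) = 3; eighth = 4.
Altogether 8 + 1 + 8 + 1 + 8 + 8 + 6 + 3 + 3 + 4 = 50 thirty-second notes.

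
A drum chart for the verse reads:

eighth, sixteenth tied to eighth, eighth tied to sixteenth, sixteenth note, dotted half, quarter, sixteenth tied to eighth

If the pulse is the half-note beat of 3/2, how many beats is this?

3.5

One half-note beat = 8 sixteenth notes.
Each duration in sixteenth notes: eighth = 2; sixteenth tied to eighth (sixteenth + eighth) = 3; eighth tied to sixteenth (eighth + sixteenth) = 3; sixteenth note = 1; dotted half = 12; quarter = 4; sixteenth tied to eighth (sixteenth + eighth) = 3.
Adding: 2 + 3 + 3 + 1 + 12 + 4 + 3 = 28.
28 ÷ 8 = 3.5 beats.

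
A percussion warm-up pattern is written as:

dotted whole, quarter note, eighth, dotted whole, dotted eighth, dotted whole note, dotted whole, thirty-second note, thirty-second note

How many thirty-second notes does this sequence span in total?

212

Each duration in thirty-second notes: dotted whole = 48; quarter note = 8; eighth = 4; dotted whole = 48; dotted eighth = 6; dotted whole note = 48; dotted whole = 48; thirty-second note = 1; thirty-second note = 1.
Adding: 48 + 8 + 4 + 48 + 6 + 48 + 48 + 1 + 1 = 212 thirty-second notes.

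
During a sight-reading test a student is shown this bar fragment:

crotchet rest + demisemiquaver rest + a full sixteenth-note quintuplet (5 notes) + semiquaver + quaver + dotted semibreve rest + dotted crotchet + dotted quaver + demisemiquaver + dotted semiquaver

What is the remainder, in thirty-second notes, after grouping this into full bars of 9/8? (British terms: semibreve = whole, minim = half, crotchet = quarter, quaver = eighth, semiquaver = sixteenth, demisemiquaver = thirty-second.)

One bar of 9/8 = 36 thirty-second notes.
Each duration in thirty-second notes: crotchet rest = 8; demisemiquaver rest = 1; a full sixteenth-note quintuplet (5 notes) (five quintuplet sixteenths span one quarter) = 8; semiquaver = 2; quaver = 4; dotted semibreve rest = 48; dotted crotchet = 12; dotted quaver = 6; demisemiquaver = 1; dotted semiquaver = 3.
Total: 8 + 1 + 8 + 2 + 4 + 48 + 12 + 6 + 1 + 3 = 93.
93 ÷ 36 = 2 complete bars with 21 thirty-second notes remaining.

21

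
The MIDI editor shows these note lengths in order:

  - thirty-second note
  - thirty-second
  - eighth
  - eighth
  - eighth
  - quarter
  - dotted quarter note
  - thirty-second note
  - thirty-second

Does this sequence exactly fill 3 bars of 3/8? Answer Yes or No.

One bar of 3/8 = 12 thirty-second notes, so 3 bars = 36.
Working in thirty-second notes: thirty-second note = 1; thirty-second = 1; eighth = 4; eighth = 4; eighth = 4; quarter = 8; dotted quarter note = 12; thirty-second note = 1; thirty-second = 1.
Adding: 1 + 1 + 4 + 4 + 4 + 8 + 12 + 1 + 1 = 36.
36 equals 36, so the answer is Yes.

Yes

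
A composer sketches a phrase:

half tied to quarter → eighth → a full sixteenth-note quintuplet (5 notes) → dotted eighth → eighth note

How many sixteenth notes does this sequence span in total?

23

Convert each value to sixteenth notes: half tied to quarter (half + quarter) = 12; eighth = 2; a full sixteenth-note quintuplet (5 notes) (five quintuplet sixteenths span one quarter) = 4; dotted eighth = 3; eighth note = 2.
Adding: 12 + 2 + 4 + 3 + 2 = 23 sixteenth notes.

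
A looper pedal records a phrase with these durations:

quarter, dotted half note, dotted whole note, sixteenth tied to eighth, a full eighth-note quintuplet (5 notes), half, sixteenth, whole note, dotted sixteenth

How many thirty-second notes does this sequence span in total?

Working in thirty-second notes: quarter = 8; dotted half note = 24; dotted whole note = 48; sixteenth tied to eighth (sixteenth + eighth) = 6; a full eighth-note quintuplet (5 notes) (five quintuplet eighths span one half) = 16; half = 16; sixteenth = 2; whole note = 32; dotted sixteenth = 3.
Adding: 8 + 24 + 48 + 6 + 16 + 16 + 2 + 32 + 3 = 155 thirty-second notes.

155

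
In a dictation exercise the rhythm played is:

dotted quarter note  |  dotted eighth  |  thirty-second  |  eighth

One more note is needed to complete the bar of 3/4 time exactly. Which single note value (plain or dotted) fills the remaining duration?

thirty-second note

The bar of 3/4 = 24 thirty-second notes.
Working in thirty-second notes: dotted quarter note = 12; dotted eighth = 6; thirty-second = 1; eighth = 4.
Altogether 12 + 6 + 1 + 4 = 23.
Remaining: 24 − 23 = 1 thirty-second note, which is a thirty-second note.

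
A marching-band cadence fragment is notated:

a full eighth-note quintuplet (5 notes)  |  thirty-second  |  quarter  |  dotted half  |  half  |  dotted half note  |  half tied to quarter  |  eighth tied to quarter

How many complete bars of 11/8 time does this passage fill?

2

One bar of 11/8 = 44 thirty-second notes.
Working in thirty-second notes: a full eighth-note quintuplet (5 notes) (five quintuplet eighths span one half) = 16; thirty-second = 1; quarter = 8; dotted half = 24; half = 16; dotted half note = 24; half tied to quarter (half + quarter) = 24; eighth tied to quarter (eighth + quarter) = 12.
Total: 16 + 1 + 8 + 24 + 16 + 24 + 24 + 12 = 125.
125 ÷ 44 = 2 complete bars with 37 left over.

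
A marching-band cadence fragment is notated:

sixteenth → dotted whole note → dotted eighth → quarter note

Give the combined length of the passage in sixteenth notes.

32

Convert each value to sixteenth notes: sixteenth = 1; dotted whole note = 24; dotted eighth = 3; quarter note = 4.
Adding: 1 + 24 + 3 + 4 = 32 sixteenth notes.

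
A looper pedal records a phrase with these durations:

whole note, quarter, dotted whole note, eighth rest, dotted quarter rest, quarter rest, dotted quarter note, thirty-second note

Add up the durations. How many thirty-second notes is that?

Convert each value to thirty-second notes: whole note = 32; quarter = 8; dotted whole note = 48; eighth rest = 4; dotted quarter rest = 12; quarter rest = 8; dotted quarter note = 12; thirty-second note = 1.
Altogether 32 + 8 + 48 + 4 + 12 + 8 + 12 + 1 = 125 thirty-second notes.

125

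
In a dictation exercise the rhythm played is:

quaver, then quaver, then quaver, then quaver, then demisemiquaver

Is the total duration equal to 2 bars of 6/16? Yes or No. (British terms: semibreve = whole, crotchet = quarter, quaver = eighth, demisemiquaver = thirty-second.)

One bar of 6/16 = 12 thirty-second notes, so 2 bars = 24.
Working in thirty-second notes: quaver = 4; quaver = 4; quaver = 4; quaver = 4; demisemiquaver = 1.
Total: 4 + 4 + 4 + 4 + 1 = 17.
17 falls short of 24, so the answer is No.

No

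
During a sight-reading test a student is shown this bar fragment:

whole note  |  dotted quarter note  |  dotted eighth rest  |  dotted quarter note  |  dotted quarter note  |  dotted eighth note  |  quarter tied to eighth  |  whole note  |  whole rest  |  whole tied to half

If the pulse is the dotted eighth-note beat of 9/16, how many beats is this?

34

One dotted eighth-note beat = 3 sixteenth notes.
In sixteenth notes: whole note = 16; dotted quarter note = 6; dotted eighth rest = 3; dotted quarter note = 6; dotted quarter note = 6; dotted eighth note = 3; quarter tied to eighth (quarter + eighth) = 6; whole note = 16; whole rest = 16; whole tied to half (whole + half) = 24.
Sum: 16 + 6 + 3 + 6 + 6 + 3 + 6 + 16 + 16 + 24 = 102.
102 ÷ 3 = 34 beats.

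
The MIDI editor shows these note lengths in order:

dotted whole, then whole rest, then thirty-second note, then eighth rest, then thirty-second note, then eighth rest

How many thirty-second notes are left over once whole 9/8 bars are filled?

One bar of 9/8 = 36 thirty-second notes.
Working in thirty-second notes: dotted whole = 48; whole rest = 32; thirty-second note = 1; eighth rest = 4; thirty-second note = 1; eighth rest = 4.
Altogether 48 + 32 + 1 + 4 + 1 + 4 = 90.
90 ÷ 36 = 2 complete bars with 18 thirty-second notes remaining.

18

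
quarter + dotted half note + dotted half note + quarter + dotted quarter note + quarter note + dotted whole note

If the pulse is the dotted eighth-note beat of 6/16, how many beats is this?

One dotted eighth-note beat = 3 sixteenth notes.
Express everything in sixteenth notes: quarter = 4; dotted half note = 12; dotted half note = 12; quarter = 4; dotted quarter note = 6; quarter note = 4; dotted whole note = 24.
Sum: 4 + 12 + 12 + 4 + 6 + 4 + 24 = 66.
66 ÷ 3 = 22 beats.

22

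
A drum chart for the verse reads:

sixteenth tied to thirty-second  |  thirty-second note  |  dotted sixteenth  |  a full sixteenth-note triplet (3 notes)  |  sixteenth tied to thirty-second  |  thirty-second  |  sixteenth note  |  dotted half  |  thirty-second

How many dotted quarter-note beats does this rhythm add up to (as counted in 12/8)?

3.5

One dotted quarter-note beat = 12 thirty-second notes.
Express everything in thirty-second notes: sixteenth tied to thirty-second (sixteenth + thirty-second) = 3; thirty-second note = 1; dotted sixteenth = 3; a full sixteenth-note triplet (3 notes) (three triplet sixteenths span one eighth) = 4; sixteenth tied to thirty-second (sixteenth + thirty-second) = 3; thirty-second = 1; sixteenth note = 2; dotted half = 24; thirty-second = 1.
Total: 3 + 1 + 3 + 4 + 3 + 1 + 2 + 24 + 1 = 42.
42 ÷ 12 = 3.5 beats.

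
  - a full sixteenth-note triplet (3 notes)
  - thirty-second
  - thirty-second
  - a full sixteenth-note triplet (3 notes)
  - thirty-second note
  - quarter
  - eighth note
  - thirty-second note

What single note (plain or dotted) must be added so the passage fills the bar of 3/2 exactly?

dotted half note

The bar of 3/2 = 48 thirty-second notes.
Express everything in thirty-second notes: a full sixteenth-note triplet (3 notes) (three triplet sixteenths span one eighth) = 4; thirty-second = 1; thirty-second = 1; a full sixteenth-note triplet (3 notes) (three triplet sixteenths span one eighth) = 4; thirty-second note = 1; quarter = 8; eighth note = 4; thirty-second note = 1.
Adding: 4 + 1 + 1 + 4 + 1 + 8 + 4 + 1 = 24.
Remaining: 48 − 24 = 24 thirty-second notes, which is a dotted half note.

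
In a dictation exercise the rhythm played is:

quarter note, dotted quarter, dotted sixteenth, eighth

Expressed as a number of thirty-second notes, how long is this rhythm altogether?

27

In thirty-second notes: quarter note = 8; dotted quarter = 12; dotted sixteenth = 3; eighth = 4.
Sum: 8 + 12 + 3 + 4 = 27 thirty-second notes.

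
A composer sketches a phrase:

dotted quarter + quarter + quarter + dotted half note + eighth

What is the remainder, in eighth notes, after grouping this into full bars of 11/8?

One bar of 11/8 = 11 eighth notes.
Convert each value to eighth notes: dotted quarter = 3; quarter = 2; quarter = 2; dotted half note = 6; eighth = 1.
Total: 3 + 2 + 2 + 6 + 1 = 14.
14 ÷ 11 = 1 complete bar with 3 eighth notes remaining.

3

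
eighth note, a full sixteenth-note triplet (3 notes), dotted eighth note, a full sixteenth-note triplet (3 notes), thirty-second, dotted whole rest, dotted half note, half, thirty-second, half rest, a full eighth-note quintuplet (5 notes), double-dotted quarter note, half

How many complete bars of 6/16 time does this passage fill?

14

One bar of 6/16 = 12 thirty-second notes.
Convert each value to thirty-second notes: eighth note = 4; a full sixteenth-note triplet (3 notes) (three triplet sixteenths span one eighth) = 4; dotted eighth note = 6; a full sixteenth-note triplet (3 notes) (three triplet sixteenths span one eighth) = 4; thirty-second = 1; dotted whole rest = 48; dotted half note = 24; half = 16; thirty-second = 1; half rest = 16; a full eighth-note quintuplet (5 notes) (five quintuplet eighths span one half) = 16; double-dotted quarter note = 14; half = 16.
Adding: 4 + 4 + 6 + 4 + 1 + 48 + 24 + 16 + 1 + 16 + 16 + 14 + 16 = 170.
170 ÷ 12 = 14 complete bars with 2 left over.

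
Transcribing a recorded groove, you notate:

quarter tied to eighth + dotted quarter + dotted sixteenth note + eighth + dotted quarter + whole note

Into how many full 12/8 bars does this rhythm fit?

1

One bar of 12/8 = 48 thirty-second notes.
Each duration in thirty-second notes: quarter tied to eighth (quarter + eighth) = 12; dotted quarter = 12; dotted sixteenth note = 3; eighth = 4; dotted quarter = 12; whole note = 32.
Altogether 12 + 12 + 3 + 4 + 12 + 32 = 75.
75 ÷ 48 = 1 complete bar with 27 left over.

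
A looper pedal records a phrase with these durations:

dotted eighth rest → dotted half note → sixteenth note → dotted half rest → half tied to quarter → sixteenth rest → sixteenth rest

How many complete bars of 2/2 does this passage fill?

One bar of 2/2 = 16 sixteenth notes.
Each duration in sixteenth notes: dotted eighth rest = 3; dotted half note = 12; sixteenth note = 1; dotted half rest = 12; half tied to quarter (half + quarter) = 12; sixteenth rest = 1; sixteenth rest = 1.
Altogether 3 + 12 + 1 + 12 + 12 + 1 + 1 = 42.
42 ÷ 16 = 2 complete bars with 10 left over.

2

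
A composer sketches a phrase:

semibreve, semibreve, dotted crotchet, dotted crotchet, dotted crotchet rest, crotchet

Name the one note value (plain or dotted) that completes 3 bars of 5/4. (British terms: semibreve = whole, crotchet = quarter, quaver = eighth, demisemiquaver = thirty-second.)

3 bars of 5/4 = 30 eighth notes.
Working in eighth notes: semibreve = 8; semibreve = 8; dotted crotchet = 3; dotted crotchet = 3; dotted crotchet rest = 3; crotchet = 2.
Total: 8 + 8 + 3 + 3 + 3 + 2 = 27.
Remaining: 30 − 27 = 3 eighth notes, which is a dotted quarter note.

dotted quarter note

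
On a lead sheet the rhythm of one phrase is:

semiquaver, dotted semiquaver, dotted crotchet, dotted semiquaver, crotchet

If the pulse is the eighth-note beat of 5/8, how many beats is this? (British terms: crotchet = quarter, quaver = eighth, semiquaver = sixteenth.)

7

One eighth-note beat = 4 thirty-second notes.
Each duration in thirty-second notes: semiquaver = 2; dotted semiquaver = 3; dotted crotchet = 12; dotted semiquaver = 3; crotchet = 8.
Altogether 2 + 3 + 12 + 3 + 8 = 28.
28 ÷ 4 = 7 beats.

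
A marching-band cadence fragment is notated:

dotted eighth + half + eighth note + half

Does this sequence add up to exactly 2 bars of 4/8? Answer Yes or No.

No

One bar of 4/8 = 8 sixteenth notes, so 2 bars = 16.
In sixteenth notes: dotted eighth = 3; half = 8; eighth note = 2; half = 8.
Altogether 3 + 8 + 2 + 8 = 21.
21 exceeds 16, so the answer is No.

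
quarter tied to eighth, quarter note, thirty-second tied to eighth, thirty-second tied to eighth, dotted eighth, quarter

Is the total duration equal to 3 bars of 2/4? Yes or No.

No

One bar of 2/4 = 16 thirty-second notes, so 3 bars = 48.
Each duration in thirty-second notes: quarter tied to eighth (quarter + eighth) = 12; quarter note = 8; thirty-second tied to eighth (thirty-second + eighth) = 5; thirty-second tied to eighth (thirty-second + eighth) = 5; dotted eighth = 6; quarter = 8.
Adding: 12 + 8 + 5 + 5 + 6 + 8 = 44.
44 falls short of 48, so the answer is No.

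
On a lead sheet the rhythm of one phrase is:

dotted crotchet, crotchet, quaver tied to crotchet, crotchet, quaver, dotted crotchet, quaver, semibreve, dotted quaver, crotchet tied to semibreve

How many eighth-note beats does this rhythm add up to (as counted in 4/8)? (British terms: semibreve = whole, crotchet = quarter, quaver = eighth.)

One eighth-note beat = 2 sixteenth notes.
In sixteenth notes: dotted crotchet = 6; crotchet = 4; quaver tied to crotchet (quaver + crotchet) = 6; crotchet = 4; quaver = 2; dotted crotchet = 6; quaver = 2; semibreve = 16; dotted quaver = 3; crotchet tied to semibreve (crotchet + semibreve) = 20.
Total: 6 + 4 + 6 + 4 + 2 + 6 + 2 + 16 + 3 + 20 = 69.
69 ÷ 2 = 34.5 beats.

34.5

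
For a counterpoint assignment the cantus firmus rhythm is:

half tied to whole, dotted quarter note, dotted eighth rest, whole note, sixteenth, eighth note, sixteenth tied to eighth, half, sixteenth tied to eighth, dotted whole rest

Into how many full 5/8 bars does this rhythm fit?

One bar of 5/8 = 10 sixteenth notes.
Convert each value to sixteenth notes: half tied to whole (half + whole) = 24; dotted quarter note = 6; dotted eighth rest = 3; whole note = 16; sixteenth = 1; eighth note = 2; sixteenth tied to eighth (sixteenth + eighth) = 3; half = 8; sixteenth tied to eighth (sixteenth + eighth) = 3; dotted whole rest = 24.
Sum: 24 + 6 + 3 + 16 + 1 + 2 + 3 + 8 + 3 + 24 = 90.
90 ÷ 10 = 9 complete bars with 0 left over.

9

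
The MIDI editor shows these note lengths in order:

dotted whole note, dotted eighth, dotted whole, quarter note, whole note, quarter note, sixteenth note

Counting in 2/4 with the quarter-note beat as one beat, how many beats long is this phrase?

One quarter-note beat = 4 sixteenth notes.
Working in sixteenth notes: dotted whole note = 24; dotted eighth = 3; dotted whole = 24; quarter note = 4; whole note = 16; quarter note = 4; sixteenth note = 1.
Adding: 24 + 3 + 24 + 4 + 16 + 4 + 1 = 76.
76 ÷ 4 = 19 beats.

19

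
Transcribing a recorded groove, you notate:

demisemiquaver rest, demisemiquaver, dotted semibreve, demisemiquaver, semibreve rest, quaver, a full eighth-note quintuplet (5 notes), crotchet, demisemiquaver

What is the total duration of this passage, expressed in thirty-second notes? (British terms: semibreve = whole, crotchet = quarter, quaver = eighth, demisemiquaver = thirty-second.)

112

Convert each value to thirty-second notes: demisemiquaver rest = 1; demisemiquaver = 1; dotted semibreve = 48; demisemiquaver = 1; semibreve rest = 32; quaver = 4; a full eighth-note quintuplet (5 notes) (five quintuplet eighths span one half) = 16; crotchet = 8; demisemiquaver = 1.
Altogether 1 + 1 + 48 + 1 + 32 + 4 + 16 + 8 + 1 = 112 thirty-second notes.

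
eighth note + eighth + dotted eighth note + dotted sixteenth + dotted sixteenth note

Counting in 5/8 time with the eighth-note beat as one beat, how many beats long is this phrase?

One eighth-note beat = 4 thirty-second notes.
Each duration in thirty-second notes: eighth note = 4; eighth = 4; dotted eighth note = 6; dotted sixteenth = 3; dotted sixteenth note = 3.
Total: 4 + 4 + 6 + 3 + 3 = 20.
20 ÷ 4 = 5 beats.

5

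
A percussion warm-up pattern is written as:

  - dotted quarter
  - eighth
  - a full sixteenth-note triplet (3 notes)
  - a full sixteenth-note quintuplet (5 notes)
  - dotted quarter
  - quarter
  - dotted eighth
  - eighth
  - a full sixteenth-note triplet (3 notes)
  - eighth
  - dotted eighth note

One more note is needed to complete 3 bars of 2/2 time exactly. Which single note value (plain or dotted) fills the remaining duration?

3 bars of 2/2 = 48 sixteenth notes.
Working in sixteenth notes: dotted quarter = 6; eighth = 2; a full sixteenth-note triplet (3 notes) (three triplet sixteenths span one eighth) = 2; a full sixteenth-note quintuplet (5 notes) (five quintuplet sixteenths span one quarter) = 4; dotted quarter = 6; quarter = 4; dotted eighth = 3; eighth = 2; a full sixteenth-note triplet (3 notes) (three triplet sixteenths span one eighth) = 2; eighth = 2; dotted eighth note = 3.
Total: 6 + 2 + 2 + 4 + 6 + 4 + 3 + 2 + 2 + 2 + 3 = 36.
Remaining: 48 − 36 = 12 sixteenth notes, which is a dotted half note.

dotted half note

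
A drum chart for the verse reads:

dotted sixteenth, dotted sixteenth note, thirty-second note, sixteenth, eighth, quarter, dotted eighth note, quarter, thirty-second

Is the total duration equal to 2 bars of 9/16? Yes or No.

Yes

One bar of 9/16 = 18 thirty-second notes, so 2 bars = 36.
Each duration in thirty-second notes: dotted sixteenth = 3; dotted sixteenth note = 3; thirty-second note = 1; sixteenth = 2; eighth = 4; quarter = 8; dotted eighth note = 6; quarter = 8; thirty-second = 1.
Total: 3 + 3 + 1 + 2 + 4 + 8 + 6 + 8 + 1 = 36.
36 equals 36, so the answer is Yes.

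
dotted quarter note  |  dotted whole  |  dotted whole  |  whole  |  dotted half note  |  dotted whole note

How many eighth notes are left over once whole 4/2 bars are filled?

One bar of 4/2 = 16 eighth notes.
In eighth notes: dotted quarter note = 3; dotted whole = 12; dotted whole = 12; whole = 8; dotted half note = 6; dotted whole note = 12.
Altogether 3 + 12 + 12 + 8 + 6 + 12 = 53.
53 ÷ 16 = 3 complete bars with 5 eighth notes remaining.

5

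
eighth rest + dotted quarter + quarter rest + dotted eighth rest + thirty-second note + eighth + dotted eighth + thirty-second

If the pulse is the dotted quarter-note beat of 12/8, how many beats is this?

One dotted quarter-note beat = 12 thirty-second notes.
In thirty-second notes: eighth rest = 4; dotted quarter = 12; quarter rest = 8; dotted eighth rest = 6; thirty-second note = 1; eighth = 4; dotted eighth = 6; thirty-second = 1.
Altogether 4 + 12 + 8 + 6 + 1 + 4 + 6 + 1 = 42.
42 ÷ 12 = 3.5 beats.

3.5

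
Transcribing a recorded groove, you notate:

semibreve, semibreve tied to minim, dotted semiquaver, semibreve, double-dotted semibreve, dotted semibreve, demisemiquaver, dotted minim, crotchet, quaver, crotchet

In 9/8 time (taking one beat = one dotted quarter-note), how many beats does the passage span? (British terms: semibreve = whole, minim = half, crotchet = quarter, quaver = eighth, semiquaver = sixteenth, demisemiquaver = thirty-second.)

22

One dotted quarter-note beat = 12 thirty-second notes.
Express everything in thirty-second notes: semibreve = 32; semibreve tied to minim (semibreve + minim) = 48; dotted semiquaver = 3; semibreve = 32; double-dotted semibreve = 56; dotted semibreve = 48; demisemiquaver = 1; dotted minim = 24; crotchet = 8; quaver = 4; crotchet = 8.
Sum: 32 + 48 + 3 + 32 + 56 + 48 + 1 + 24 + 8 + 4 + 8 = 264.
264 ÷ 12 = 22 beats.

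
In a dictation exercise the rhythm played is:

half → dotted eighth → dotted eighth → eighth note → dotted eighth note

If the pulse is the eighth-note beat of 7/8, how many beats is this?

One eighth-note beat = 2 sixteenth notes.
Each duration in sixteenth notes: half = 8; dotted eighth = 3; dotted eighth = 3; eighth note = 2; dotted eighth note = 3.
Total: 8 + 3 + 3 + 2 + 3 = 19.
19 ÷ 2 = 9.5 beats.

9.5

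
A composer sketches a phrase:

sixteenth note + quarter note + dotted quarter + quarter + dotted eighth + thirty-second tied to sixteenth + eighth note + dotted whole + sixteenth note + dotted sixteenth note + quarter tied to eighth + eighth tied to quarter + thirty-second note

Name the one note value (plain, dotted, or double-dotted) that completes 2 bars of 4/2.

2 bars of 4/2 = 128 thirty-second notes.
Each duration in thirty-second notes: sixteenth note = 2; quarter note = 8; dotted quarter = 12; quarter = 8; dotted eighth = 6; thirty-second tied to sixteenth (thirty-second + sixteenth) = 3; eighth note = 4; dotted whole = 48; sixteenth note = 2; dotted sixteenth note = 3; quarter tied to eighth (quarter + eighth) = 12; eighth tied to quarter (eighth + quarter) = 12; thirty-second note = 1.
Total: 2 + 8 + 12 + 8 + 6 + 3 + 4 + 48 + 2 + 3 + 12 + 12 + 1 = 121.
Remaining: 128 − 121 = 7 thirty-second notes, which is a double-dotted eighth note.

double-dotted eighth note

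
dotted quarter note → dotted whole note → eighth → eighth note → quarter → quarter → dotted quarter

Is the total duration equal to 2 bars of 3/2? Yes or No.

Yes

One bar of 3/2 = 12 eighth notes, so 2 bars = 24.
Convert each value to eighth notes: dotted quarter note = 3; dotted whole note = 12; eighth = 1; eighth note = 1; quarter = 2; quarter = 2; dotted quarter = 3.
Total: 3 + 12 + 1 + 1 + 2 + 2 + 3 = 24.
24 equals 24, so the answer is Yes.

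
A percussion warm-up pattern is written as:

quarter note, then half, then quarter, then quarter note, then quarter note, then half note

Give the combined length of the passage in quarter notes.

8

Express everything in quarter notes: quarter note = 1; half = 2; quarter = 1; quarter note = 1; quarter note = 1; half note = 2.
Altogether 1 + 2 + 1 + 1 + 1 + 2 = 8 quarter notes.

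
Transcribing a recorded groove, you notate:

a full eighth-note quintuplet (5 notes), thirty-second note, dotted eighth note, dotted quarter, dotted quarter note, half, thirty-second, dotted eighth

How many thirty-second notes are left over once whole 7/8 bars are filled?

14

One bar of 7/8 = 28 thirty-second notes.
Each duration in thirty-second notes: a full eighth-note quintuplet (5 notes) (five quintuplet eighths span one half) = 16; thirty-second note = 1; dotted eighth note = 6; dotted quarter = 12; dotted quarter note = 12; half = 16; thirty-second = 1; dotted eighth = 6.
Total: 16 + 1 + 6 + 12 + 12 + 16 + 1 + 6 = 70.
70 ÷ 28 = 2 complete bars with 14 thirty-second notes remaining.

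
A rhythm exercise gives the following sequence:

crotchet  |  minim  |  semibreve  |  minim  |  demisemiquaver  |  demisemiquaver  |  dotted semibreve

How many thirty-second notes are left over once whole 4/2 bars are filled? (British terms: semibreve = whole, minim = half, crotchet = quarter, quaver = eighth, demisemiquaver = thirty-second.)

58

One bar of 4/2 = 64 thirty-second notes.
Convert each value to thirty-second notes: crotchet = 8; minim = 16; semibreve = 32; minim = 16; demisemiquaver = 1; demisemiquaver = 1; dotted semibreve = 48.
Altogether 8 + 16 + 32 + 16 + 1 + 1 + 48 = 122.
122 ÷ 64 = 1 complete bar with 58 thirty-second notes remaining.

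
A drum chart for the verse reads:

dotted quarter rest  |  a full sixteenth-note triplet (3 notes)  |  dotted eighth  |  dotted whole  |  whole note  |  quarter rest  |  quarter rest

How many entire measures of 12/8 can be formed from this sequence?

2

One bar of 12/8 = 24 sixteenth notes.
Working in sixteenth notes: dotted quarter rest = 6; a full sixteenth-note triplet (3 notes) (three triplet sixteenths span one eighth) = 2; dotted eighth = 3; dotted whole = 24; whole note = 16; quarter rest = 4; quarter rest = 4.
Total: 6 + 2 + 3 + 24 + 16 + 4 + 4 = 59.
59 ÷ 24 = 2 complete bars with 11 left over.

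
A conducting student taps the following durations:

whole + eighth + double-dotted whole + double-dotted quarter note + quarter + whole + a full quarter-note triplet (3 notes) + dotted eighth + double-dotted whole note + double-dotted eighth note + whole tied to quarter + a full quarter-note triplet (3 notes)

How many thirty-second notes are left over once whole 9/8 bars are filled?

35

One bar of 9/8 = 36 thirty-second notes.
Working in thirty-second notes: whole = 32; eighth = 4; double-dotted whole = 56; double-dotted quarter note = 14; quarter = 8; whole = 32; a full quarter-note triplet (3 notes) (three triplet quarters span one half) = 16; dotted eighth = 6; double-dotted whole note = 56; double-dotted eighth note = 7; whole tied to quarter (whole + quarter) = 40; a full quarter-note triplet (3 notes) (three triplet quarters span one half) = 16.
Sum: 32 + 4 + 56 + 14 + 8 + 32 + 16 + 6 + 56 + 7 + 40 + 16 = 287.
287 ÷ 36 = 7 complete bars with 35 thirty-second notes remaining.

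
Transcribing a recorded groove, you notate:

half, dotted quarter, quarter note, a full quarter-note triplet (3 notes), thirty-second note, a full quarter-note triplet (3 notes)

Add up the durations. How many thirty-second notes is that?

Working in thirty-second notes: half = 16; dotted quarter = 12; quarter note = 8; a full quarter-note triplet (3 notes) (three triplet quarters span one half) = 16; thirty-second note = 1; a full quarter-note triplet (3 notes) (three triplet quarters span one half) = 16.
Total: 16 + 12 + 8 + 16 + 1 + 16 = 69 thirty-second notes.

69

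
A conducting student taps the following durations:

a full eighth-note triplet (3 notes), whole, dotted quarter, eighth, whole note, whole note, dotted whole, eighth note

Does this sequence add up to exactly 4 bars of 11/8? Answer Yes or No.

One bar of 11/8 = 11 eighth notes, so 4 bars = 44.
In eighth notes: a full eighth-note triplet (3 notes) (three triplet eighths span one quarter) = 2; whole = 8; dotted quarter = 3; eighth = 1; whole note = 8; whole note = 8; dotted whole = 12; eighth note = 1.
Adding: 2 + 8 + 3 + 1 + 8 + 8 + 12 + 1 = 43.
43 falls short of 44, so the answer is No.

No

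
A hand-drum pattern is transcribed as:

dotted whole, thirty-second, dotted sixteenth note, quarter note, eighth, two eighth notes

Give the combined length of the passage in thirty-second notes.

72

Each duration in thirty-second notes: dotted whole = 48; thirty-second = 1; dotted sixteenth note = 3; quarter note = 8; eighth = 4; eighth note = 4; eighth note = 4.
Adding: 48 + 1 + 3 + 8 + 4 + 4 + 4 = 72 thirty-second notes.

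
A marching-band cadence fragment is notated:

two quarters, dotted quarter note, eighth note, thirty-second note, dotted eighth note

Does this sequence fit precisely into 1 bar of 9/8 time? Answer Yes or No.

No

One bar of 9/8 = 36 thirty-second notes.
Convert each value to thirty-second notes: quarter = 8; quarter = 8; dotted quarter note = 12; eighth note = 4; thirty-second note = 1; dotted eighth note = 6.
Adding: 8 + 8 + 12 + 4 + 1 + 6 = 39.
39 exceeds 36, so the answer is No.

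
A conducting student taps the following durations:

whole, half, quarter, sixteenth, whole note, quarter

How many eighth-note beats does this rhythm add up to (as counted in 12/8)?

24.5

One eighth-note beat = 2 sixteenth notes.
Convert each value to sixteenth notes: whole = 16; half = 8; quarter = 4; sixteenth = 1; whole note = 16; quarter = 4.
Altogether 16 + 8 + 4 + 1 + 16 + 4 = 49.
49 ÷ 2 = 24.5 beats.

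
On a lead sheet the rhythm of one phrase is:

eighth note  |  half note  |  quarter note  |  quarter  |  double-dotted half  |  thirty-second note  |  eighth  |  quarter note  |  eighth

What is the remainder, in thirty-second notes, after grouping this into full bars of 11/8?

One bar of 11/8 = 44 thirty-second notes.
Convert each value to thirty-second notes: eighth note = 4; half note = 16; quarter note = 8; quarter = 8; double-dotted half = 28; thirty-second note = 1; eighth = 4; quarter note = 8; eighth = 4.
Adding: 4 + 16 + 8 + 8 + 28 + 1 + 4 + 8 + 4 = 81.
81 ÷ 44 = 1 complete bar with 37 thirty-second notes remaining.

37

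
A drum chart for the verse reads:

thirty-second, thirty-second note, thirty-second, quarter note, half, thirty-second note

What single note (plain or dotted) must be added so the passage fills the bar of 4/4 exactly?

eighth note

The bar of 4/4 = 32 thirty-second notes.
Express everything in thirty-second notes: thirty-second = 1; thirty-second note = 1; thirty-second = 1; quarter note = 8; half = 16; thirty-second note = 1.
Sum: 1 + 1 + 1 + 8 + 16 + 1 = 28.
Remaining: 32 − 28 = 4 thirty-second notes, which is a eighth note.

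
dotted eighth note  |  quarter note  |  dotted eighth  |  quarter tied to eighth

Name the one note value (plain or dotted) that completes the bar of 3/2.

The bar of 3/2 = 24 sixteenth notes.
In sixteenth notes: dotted eighth note = 3; quarter note = 4; dotted eighth = 3; quarter tied to eighth (quarter + eighth) = 6.
Sum: 3 + 4 + 3 + 6 = 16.
Remaining: 24 − 16 = 8 sixteenth notes, which is a half note.

half note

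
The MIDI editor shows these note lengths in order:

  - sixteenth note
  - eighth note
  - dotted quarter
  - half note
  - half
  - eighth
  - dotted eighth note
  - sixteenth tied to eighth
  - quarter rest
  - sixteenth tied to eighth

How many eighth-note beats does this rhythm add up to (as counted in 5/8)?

20

One eighth-note beat = 2 sixteenth notes.
Working in sixteenth notes: sixteenth note = 1; eighth note = 2; dotted quarter = 6; half note = 8; half = 8; eighth = 2; dotted eighth note = 3; sixteenth tied to eighth (sixteenth + eighth) = 3; quarter rest = 4; sixteenth tied to eighth (sixteenth + eighth) = 3.
Altogether 1 + 2 + 6 + 8 + 8 + 2 + 3 + 3 + 4 + 3 = 40.
40 ÷ 2 = 20 beats.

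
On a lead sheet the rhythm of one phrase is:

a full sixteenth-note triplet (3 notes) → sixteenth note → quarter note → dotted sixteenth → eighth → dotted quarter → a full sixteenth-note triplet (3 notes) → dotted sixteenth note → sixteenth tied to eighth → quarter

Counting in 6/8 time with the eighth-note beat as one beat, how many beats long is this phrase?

One eighth-note beat = 4 thirty-second notes.
Working in thirty-second notes: a full sixteenth-note triplet (3 notes) (three triplet sixteenths span one eighth) = 4; sixteenth note = 2; quarter note = 8; dotted sixteenth = 3; eighth = 4; dotted quarter = 12; a full sixteenth-note triplet (3 notes) (three triplet sixteenths span one eighth) = 4; dotted sixteenth note = 3; sixteenth tied to eighth (sixteenth + eighth) = 6; quarter = 8.
Altogether 4 + 2 + 8 + 3 + 4 + 12 + 4 + 3 + 6 + 8 = 54.
54 ÷ 4 = 13.5 beats.

13.5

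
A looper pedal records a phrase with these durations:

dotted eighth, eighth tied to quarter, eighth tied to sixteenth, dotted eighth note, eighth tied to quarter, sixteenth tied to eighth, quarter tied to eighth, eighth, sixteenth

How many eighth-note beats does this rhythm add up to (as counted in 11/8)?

One eighth-note beat = 2 sixteenth notes.
Working in sixteenth notes: dotted eighth = 3; eighth tied to quarter (eighth + quarter) = 6; eighth tied to sixteenth (eighth + sixteenth) = 3; dotted eighth note = 3; eighth tied to quarter (eighth + quarter) = 6; sixteenth tied to eighth (sixteenth + eighth) = 3; quarter tied to eighth (quarter + eighth) = 6; eighth = 2; sixteenth = 1.
Sum: 3 + 6 + 3 + 3 + 6 + 3 + 6 + 2 + 1 = 33.
33 ÷ 2 = 16.5 beats.

16.5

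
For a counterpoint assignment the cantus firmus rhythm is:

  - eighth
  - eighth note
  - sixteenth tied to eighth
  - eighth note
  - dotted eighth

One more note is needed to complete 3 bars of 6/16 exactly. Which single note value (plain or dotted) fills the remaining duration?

dotted quarter note

3 bars of 6/16 = 18 sixteenth notes.
In sixteenth notes: eighth = 2; eighth note = 2; sixteenth tied to eighth (sixteenth + eighth) = 3; eighth note = 2; dotted eighth = 3.
Sum: 2 + 2 + 3 + 2 + 3 = 12.
Remaining: 18 − 12 = 6 sixteenth notes, which is a dotted quarter note.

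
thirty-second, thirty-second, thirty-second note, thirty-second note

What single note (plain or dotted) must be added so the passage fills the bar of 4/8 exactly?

dotted quarter note

The bar of 4/8 = 16 thirty-second notes.
Each duration in thirty-second notes: thirty-second = 1; thirty-second = 1; thirty-second note = 1; thirty-second note = 1.
Adding: 1 + 1 + 1 + 1 = 4.
Remaining: 16 − 4 = 12 thirty-second notes, which is a dotted quarter note.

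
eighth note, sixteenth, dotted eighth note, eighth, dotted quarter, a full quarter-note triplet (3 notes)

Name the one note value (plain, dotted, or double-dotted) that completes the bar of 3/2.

The bar of 3/2 = 24 sixteenth notes.
Convert each value to sixteenth notes: eighth note = 2; sixteenth = 1; dotted eighth note = 3; eighth = 2; dotted quarter = 6; a full quarter-note triplet (3 notes) (three triplet quarters span one half) = 8.
Sum: 2 + 1 + 3 + 2 + 6 + 8 = 22.
Remaining: 24 − 22 = 2 sixteenth notes, which is a eighth note.

eighth note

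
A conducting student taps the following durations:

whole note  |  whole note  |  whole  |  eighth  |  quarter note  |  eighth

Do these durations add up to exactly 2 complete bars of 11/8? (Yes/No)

No

One bar of 11/8 = 11 eighth notes, so 2 bars = 22.
Working in eighth notes: whole note = 8; whole note = 8; whole = 8; eighth = 1; quarter note = 2; eighth = 1.
Adding: 8 + 8 + 8 + 1 + 2 + 1 = 28.
28 exceeds 22, so the answer is No.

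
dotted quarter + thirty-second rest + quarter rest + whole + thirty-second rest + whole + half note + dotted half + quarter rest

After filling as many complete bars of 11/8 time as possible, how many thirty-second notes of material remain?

One bar of 11/8 = 44 thirty-second notes.
Convert each value to thirty-second notes: dotted quarter = 12; thirty-second rest = 1; quarter rest = 8; whole = 32; thirty-second rest = 1; whole = 32; half note = 16; dotted half = 24; quarter rest = 8.
Sum: 12 + 1 + 8 + 32 + 1 + 32 + 16 + 24 + 8 = 134.
134 ÷ 44 = 3 complete bars with 2 thirty-second notes remaining.

2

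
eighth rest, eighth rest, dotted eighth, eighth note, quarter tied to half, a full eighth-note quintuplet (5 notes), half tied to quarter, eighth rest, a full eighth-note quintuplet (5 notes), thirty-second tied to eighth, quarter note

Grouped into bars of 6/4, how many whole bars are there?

2

One bar of 6/4 = 48 thirty-second notes.
In thirty-second notes: eighth rest = 4; eighth rest = 4; dotted eighth = 6; eighth note = 4; quarter tied to half (quarter + half) = 24; a full eighth-note quintuplet (5 notes) (five quintuplet eighths span one half) = 16; half tied to quarter (half + quarter) = 24; eighth rest = 4; a full eighth-note quintuplet (5 notes) (five quintuplet eighths span one half) = 16; thirty-second tied to eighth (thirty-second + eighth) = 5; quarter note = 8.
Total: 4 + 4 + 6 + 4 + 24 + 16 + 24 + 4 + 16 + 5 + 8 = 115.
115 ÷ 48 = 2 complete bars with 19 left over.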